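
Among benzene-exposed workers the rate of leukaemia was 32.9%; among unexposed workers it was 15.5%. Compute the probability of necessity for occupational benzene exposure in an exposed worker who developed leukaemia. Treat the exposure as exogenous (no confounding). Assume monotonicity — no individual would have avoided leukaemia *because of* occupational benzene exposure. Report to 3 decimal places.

PN ≈ 0.529

p₁ = 0.329, p₀ = 0.155.
Under exogeneity and monotonicity, PN = (p₁ − p₀) / p₁.
PN = (0.329 − 0.155) / 0.329 = 0.174 / 0.329 ≈ 0.5289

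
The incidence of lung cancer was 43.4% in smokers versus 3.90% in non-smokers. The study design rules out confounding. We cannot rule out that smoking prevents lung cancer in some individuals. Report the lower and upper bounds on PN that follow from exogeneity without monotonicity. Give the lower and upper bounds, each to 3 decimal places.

0.910 ≤ PN ≤ 1.000

p₁ = 0.434, p₀ = 0.039.
Under exogeneity alone the bounds on PN are max{0,(p₁−p₀)/p₁} ≤ PN ≤ min{1,(1−p₀)/p₁}.
  lower = (p₁ − p₀)/p₁ = 0.395 / 0.434 ≈ 0.9101
  upper = min{1, (1 − p₀)/p₁} = 0.961 / 0.434 ≈ 2.2143 → capped at 1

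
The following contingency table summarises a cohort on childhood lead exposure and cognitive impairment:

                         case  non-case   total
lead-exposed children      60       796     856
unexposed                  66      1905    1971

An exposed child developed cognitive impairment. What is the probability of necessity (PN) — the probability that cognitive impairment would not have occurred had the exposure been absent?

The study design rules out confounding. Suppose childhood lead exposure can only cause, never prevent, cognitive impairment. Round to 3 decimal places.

PN ≈ 0.522

p₁ = P(outcome | exposed) = 60/856 = 0.070093
p₀ = P(outcome | unexposed) = 66/1971 = 0.033486
Under exogeneity and monotonicity, PN = (p₁ − p₀)/p₁.
PN = (0.070093 − 0.033486) / 0.070093 ≈ 0.5223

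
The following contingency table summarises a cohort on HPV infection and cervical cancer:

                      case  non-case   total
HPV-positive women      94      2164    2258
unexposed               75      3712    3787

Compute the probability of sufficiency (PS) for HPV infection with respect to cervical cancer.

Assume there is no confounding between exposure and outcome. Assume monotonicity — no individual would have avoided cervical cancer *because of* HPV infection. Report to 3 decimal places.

PS ≈ 0.022

p₁ = P(outcome | exposed) = 94/2258 = 0.04163
p₀ = P(outcome | unexposed) = 75/3787 = 0.019805
Under exogeneity and monotonicity, PS = (p₁ − p₀) / (1 − p₀).
PS = (0.04163 − 0.019805) / (1 − 0.019805) = 0.021825 / 0.9802 ≈ 0.0223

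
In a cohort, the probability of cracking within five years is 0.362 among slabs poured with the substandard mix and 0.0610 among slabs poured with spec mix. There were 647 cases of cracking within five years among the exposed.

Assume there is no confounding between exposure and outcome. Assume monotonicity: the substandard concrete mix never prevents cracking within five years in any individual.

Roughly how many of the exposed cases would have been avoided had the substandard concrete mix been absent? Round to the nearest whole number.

about 538 cases

Let p₁ = 0.362, p₀ = 0.061.
PN = (p₁ − p₀)/p₁ = (0.362 − 0.061) / 0.362 ≈ 0.83149.
Attributable cases ≈ PN × (exposed cases) = 0.83149 × 647 ≈ 537.98.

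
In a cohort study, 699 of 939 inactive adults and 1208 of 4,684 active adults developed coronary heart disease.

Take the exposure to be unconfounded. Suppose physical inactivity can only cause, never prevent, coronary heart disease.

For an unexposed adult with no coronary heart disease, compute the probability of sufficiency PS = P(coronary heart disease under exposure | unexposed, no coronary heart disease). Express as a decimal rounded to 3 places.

PS ≈ 0.656

p₁ = P(outcome | exposed) = 699/939 = 0.74441
p₀ = P(outcome | unexposed) = 1208/4684 = 0.2579
Under exogeneity and monotonicity, PS = (p₁ − p₀) / (1 − p₀).
PS = (0.74441 − 0.2579) / (1 − 0.2579) = 0.48651 / 0.7421 ≈ 0.6556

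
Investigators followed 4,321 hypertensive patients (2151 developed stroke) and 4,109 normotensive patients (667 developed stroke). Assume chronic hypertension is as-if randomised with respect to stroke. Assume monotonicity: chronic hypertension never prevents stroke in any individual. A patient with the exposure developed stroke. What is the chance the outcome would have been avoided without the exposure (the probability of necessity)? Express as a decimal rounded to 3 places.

p₁ = P(outcome | exposed) = 2151/4321 = 0.4978
p₀ = P(outcome | unexposed) = 667/4109 = 0.16233
Under exogeneity and monotonicity, PN = (p₁ − p₀) / p₁.
PN = (0.4978 − 0.16233) / 0.4978 = 0.33547 / 0.4978 ≈ 0.6739

PN ≈ 0.674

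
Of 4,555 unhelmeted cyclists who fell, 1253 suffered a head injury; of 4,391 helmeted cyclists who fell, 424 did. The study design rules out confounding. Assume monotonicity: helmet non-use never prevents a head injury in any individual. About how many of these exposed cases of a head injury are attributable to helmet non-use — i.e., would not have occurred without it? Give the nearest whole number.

p₁ = P(outcome | exposed) = 1253/4555 = 0.27508
p₀ = P(outcome | unexposed) = 424/4391 = 0.096561
PN = (p₁ − p₀)/p₁ = (0.27508 − 0.096561) / 0.27508 ≈ 0.64897.
Attributable cases ≈ PN × (exposed cases) = 0.64897 × 1253 ≈ 813.16.

about 813 cases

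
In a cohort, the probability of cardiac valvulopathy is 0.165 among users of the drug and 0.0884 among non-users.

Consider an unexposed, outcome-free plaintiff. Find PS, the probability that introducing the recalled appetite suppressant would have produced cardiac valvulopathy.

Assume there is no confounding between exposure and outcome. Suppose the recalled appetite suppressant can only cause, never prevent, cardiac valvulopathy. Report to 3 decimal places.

Let p₁ = 0.165, p₀ = 0.0884.
Under exogeneity and monotonicity, PS = (p₁ − p₀) / (1 − p₀).
PS = (0.165 − 0.0884) / (1 − 0.0884) = 0.0766 / 0.9116 ≈ 0.0840

PS ≈ 0.084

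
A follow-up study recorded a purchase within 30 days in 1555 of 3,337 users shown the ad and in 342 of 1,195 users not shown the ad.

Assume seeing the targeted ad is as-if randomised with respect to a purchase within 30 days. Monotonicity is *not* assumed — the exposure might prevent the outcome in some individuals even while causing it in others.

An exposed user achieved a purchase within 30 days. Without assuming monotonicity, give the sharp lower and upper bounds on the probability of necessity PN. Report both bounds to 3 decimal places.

p₁ = P(outcome | exposed) = 1555/3337 = 0.46599
p₀ = P(outcome | unexposed) = 342/1195 = 0.28619
Under exogeneity alone the bounds on PN are max{0,(p₁−p₀)/p₁} ≤ PN ≤ min{1,(1−p₀)/p₁}.
  lower = (p₁ − p₀)/p₁ = 0.17979 / 0.46599 ≈ 0.3858
  upper = min{1, (1 − p₀)/p₁} = 0.71381 / 0.46599 ≈ 1.5318 → capped at 1

0.386 ≤ PN ≤ 1.000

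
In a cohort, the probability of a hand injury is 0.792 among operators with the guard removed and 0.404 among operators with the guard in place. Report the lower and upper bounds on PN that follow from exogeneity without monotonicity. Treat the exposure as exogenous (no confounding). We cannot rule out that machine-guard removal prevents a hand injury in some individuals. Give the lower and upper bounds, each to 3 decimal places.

0.490 ≤ PN ≤ 0.753

Let p₁ = 0.792, p₀ = 0.404.
Under exogeneity alone the bounds on PN are max{0,(p₁−p₀)/p₁} ≤ PN ≤ min{1,(1−p₀)/p₁}.
  lower = (p₁ − p₀)/p₁ = 0.388 / 0.792 ≈ 0.4899
  upper = min{1, (1 − p₀)/p₁} = 0.596 / 0.792 ≈ 0.7525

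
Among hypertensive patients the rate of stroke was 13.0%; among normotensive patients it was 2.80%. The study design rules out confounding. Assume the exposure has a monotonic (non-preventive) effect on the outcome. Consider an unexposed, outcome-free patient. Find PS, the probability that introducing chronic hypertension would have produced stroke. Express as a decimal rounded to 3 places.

PS ≈ 0.105

p₁ = 0.13, p₀ = 0.028.
Under exogeneity and monotonicity, PS = (p₁ − p₀) / (1 − p₀).
PS = (0.13 − 0.028) / (1 − 0.028) = 0.102 / 0.972 ≈ 0.1049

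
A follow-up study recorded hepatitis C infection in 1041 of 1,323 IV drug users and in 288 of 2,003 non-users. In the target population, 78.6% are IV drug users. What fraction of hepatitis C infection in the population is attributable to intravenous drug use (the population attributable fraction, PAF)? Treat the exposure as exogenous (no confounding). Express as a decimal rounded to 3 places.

p₁ = P(outcome | exposed) = 1041/1323 = 0.78685
p₀ = P(outcome | unexposed) = 288/2003 = 0.14378
Overall risk P(Y=1) = π·p₁ + (1−π)·p₀ = 0.786×0.78685 + 0.214×0.14378 = 0.64923.
Under exogeneity, PAF = [P(Y=1) − p₀] / P(Y=1).
PAF = (0.64923 − 0.14378) / 0.64923 ≈ 0.7785

PAF ≈ 0.779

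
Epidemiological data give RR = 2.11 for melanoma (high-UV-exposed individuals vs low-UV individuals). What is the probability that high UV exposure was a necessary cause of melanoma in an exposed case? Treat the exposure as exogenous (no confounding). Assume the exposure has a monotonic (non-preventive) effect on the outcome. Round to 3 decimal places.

Under exogeneity and monotonicity, PN = (RR − 1) / RR = 1 − 1/RR.
PN = (2.11 − 1) / 2.11 = 1.11 / 2.11 ≈ 0.5261

PN ≈ 0.526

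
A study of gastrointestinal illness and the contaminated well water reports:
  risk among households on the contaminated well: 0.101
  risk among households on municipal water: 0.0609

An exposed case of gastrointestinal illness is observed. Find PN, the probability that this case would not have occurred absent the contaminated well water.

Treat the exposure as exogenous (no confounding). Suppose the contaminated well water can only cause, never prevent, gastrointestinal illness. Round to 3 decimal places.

Let p₁ = 0.101, p₀ = 0.0609.
Under exogeneity and monotonicity, PN = (p₁ − p₀) / p₁.
PN = (0.101 − 0.0609) / 0.101 = 0.0401 / 0.101 ≈ 0.3970

PN ≈ 0.397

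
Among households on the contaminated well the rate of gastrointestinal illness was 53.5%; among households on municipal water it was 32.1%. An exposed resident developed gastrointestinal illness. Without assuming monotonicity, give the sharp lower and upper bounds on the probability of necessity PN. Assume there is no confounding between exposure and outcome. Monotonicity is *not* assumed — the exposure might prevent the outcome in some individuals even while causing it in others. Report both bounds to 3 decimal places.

0.400 ≤ PN ≤ 1.000

p₁ = 0.535, p₀ = 0.321.
Under exogeneity alone the bounds on PN are max{0,(p₁−p₀)/p₁} ≤ PN ≤ min{1,(1−p₀)/p₁}.
  lower = (p₁ − p₀)/p₁ = 0.214 / 0.535 ≈ 0.4000
  upper = min{1, (1 − p₀)/p₁} = 0.679 / 0.535 ≈ 1.2692 → capped at 1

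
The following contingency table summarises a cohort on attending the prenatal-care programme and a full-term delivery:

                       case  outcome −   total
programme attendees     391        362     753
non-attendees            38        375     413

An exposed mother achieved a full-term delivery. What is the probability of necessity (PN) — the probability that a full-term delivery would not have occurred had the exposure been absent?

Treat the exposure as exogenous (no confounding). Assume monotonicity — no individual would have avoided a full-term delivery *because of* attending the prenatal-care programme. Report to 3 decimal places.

p₁ = P(outcome | exposed) = 391/753 = 0.51926
p₀ = P(outcome | unexposed) = 38/413 = 0.09201
Under exogeneity and monotonicity, PN = (p₁ − p₀)/p₁.
PN = (0.51926 − 0.09201) / 0.51926 ≈ 0.8228

PN ≈ 0.823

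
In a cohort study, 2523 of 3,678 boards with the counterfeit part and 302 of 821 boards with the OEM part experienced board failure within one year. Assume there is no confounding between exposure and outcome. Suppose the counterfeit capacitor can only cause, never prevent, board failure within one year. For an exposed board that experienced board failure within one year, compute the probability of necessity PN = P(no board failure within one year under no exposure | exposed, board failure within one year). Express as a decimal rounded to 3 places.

PN ≈ 0.464

p₁ = P(outcome | exposed) = 2523/3678 = 0.68597
p₀ = P(outcome | unexposed) = 302/821 = 0.36784
Under exogeneity and monotonicity, PN = (p₁ − p₀) / p₁.
PN = (0.68597 − 0.36784) / 0.68597 = 0.31813 / 0.68597 ≈ 0.4638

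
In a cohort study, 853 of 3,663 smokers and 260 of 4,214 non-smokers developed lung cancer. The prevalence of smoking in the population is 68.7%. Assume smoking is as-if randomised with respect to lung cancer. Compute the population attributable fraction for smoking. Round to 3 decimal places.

p₁ = P(outcome | exposed) = 853/3663 = 0.23287
p₀ = P(outcome | unexposed) = 260/4214 = 0.061699
Overall risk P(Y=1) = π·p₁ + (1−π)·p₀ = 0.687×0.23287 + 0.313×0.061699 = 0.17929.
Under exogeneity, PAF = [P(Y=1) − p₀] / P(Y=1).
PAF = (0.17929 − 0.061699) / 0.17929 ≈ 0.6559

PAF ≈ 0.656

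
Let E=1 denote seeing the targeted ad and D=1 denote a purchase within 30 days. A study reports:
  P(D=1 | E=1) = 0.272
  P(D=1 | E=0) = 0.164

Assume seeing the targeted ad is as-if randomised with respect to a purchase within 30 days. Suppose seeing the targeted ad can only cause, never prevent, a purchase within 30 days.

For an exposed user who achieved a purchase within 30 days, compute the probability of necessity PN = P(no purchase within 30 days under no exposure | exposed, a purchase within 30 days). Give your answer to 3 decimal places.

PN ≈ 0.397

Let p₁ = 0.272, p₀ = 0.164.
Under exogeneity and monotonicity, PN = (p₁ − p₀) / p₁.
PN = (0.272 − 0.164) / 0.272 = 0.108 / 0.272 ≈ 0.3971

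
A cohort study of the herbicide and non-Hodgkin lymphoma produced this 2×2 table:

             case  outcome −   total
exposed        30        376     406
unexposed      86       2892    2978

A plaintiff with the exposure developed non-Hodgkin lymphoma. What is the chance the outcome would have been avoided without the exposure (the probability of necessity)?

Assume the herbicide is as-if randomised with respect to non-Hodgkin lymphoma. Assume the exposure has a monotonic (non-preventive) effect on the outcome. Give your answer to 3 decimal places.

p₁ = P(outcome | exposed) = 30/406 = 0.073892
p₀ = P(outcome | unexposed) = 86/2978 = 0.028878
Under exogeneity and monotonicity, PN = (p₁ − p₀)/p₁.
PN = (0.073892 − 0.028878) / 0.073892 ≈ 0.6092

PN ≈ 0.609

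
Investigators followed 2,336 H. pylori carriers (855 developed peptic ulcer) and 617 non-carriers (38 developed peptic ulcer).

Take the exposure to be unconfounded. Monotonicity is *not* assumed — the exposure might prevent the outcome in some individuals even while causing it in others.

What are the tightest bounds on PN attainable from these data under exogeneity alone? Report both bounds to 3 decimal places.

p₁ = P(outcome | exposed) = 855/2336 = 0.36601
p₀ = P(outcome | unexposed) = 38/617 = 0.061588
Under exogeneity alone the bounds on PN are max{0,(p₁−p₀)/p₁} ≤ PN ≤ min{1,(1−p₀)/p₁}.
  lower = (p₁ − p₀)/p₁ = 0.30442 / 0.36601 ≈ 0.8317
  upper = min{1, (1 − p₀)/p₁} = 0.93841 / 0.36601 ≈ 2.5639 → capped at 1

0.832 ≤ PN ≤ 1.000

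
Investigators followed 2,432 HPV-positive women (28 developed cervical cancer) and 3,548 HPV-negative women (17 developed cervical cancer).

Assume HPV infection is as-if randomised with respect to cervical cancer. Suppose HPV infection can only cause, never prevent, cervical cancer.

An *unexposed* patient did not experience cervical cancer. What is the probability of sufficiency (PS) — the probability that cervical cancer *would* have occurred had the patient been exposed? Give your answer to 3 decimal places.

PS ≈ 0.007

p₁ = P(outcome | exposed) = 28/2432 = 0.011513
p₀ = P(outcome | unexposed) = 17/3548 = 0.0047914
Under exogeneity and monotonicity, PS = (p₁ − p₀) / (1 − p₀).
PS = (0.011513 − 0.0047914) / (1 − 0.0047914) = 0.0067217 / 0.99521 ≈ 0.0068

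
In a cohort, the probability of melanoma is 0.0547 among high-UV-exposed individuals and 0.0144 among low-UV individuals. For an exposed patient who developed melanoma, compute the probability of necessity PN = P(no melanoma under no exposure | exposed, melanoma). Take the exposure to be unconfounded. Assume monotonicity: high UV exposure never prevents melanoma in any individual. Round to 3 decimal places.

PN ≈ 0.737

Let p₁ = 0.0547, p₀ = 0.0144.
Under exogeneity and monotonicity, PN = (p₁ − p₀) / p₁.
PN = (0.0547 − 0.0144) / 0.0547 = 0.0403 / 0.0547 ≈ 0.7367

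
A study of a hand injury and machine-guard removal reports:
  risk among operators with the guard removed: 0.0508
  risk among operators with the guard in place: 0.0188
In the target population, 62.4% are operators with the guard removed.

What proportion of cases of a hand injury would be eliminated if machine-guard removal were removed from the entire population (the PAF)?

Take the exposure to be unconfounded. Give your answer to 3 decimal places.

Let p₁ = 0.0508, p₀ = 0.0188.
Overall risk P(Y=1) = π·p₁ + (1−π)·p₀ = 0.624×0.0508 + 0.376×0.0188 = 0.038768.
Under exogeneity, PAF = [P(Y=1) − p₀] / P(Y=1).
PAF = (0.038768 − 0.0188) / 0.038768 ≈ 0.5151

PAF ≈ 0.515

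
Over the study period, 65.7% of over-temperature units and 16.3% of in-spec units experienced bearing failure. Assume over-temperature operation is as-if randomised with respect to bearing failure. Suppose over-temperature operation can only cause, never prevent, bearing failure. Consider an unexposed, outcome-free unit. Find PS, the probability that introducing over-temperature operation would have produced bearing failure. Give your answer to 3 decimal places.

p₁ = 0.657, p₀ = 0.163.
Under exogeneity and monotonicity, PS = (p₁ − p₀) / (1 − p₀).
PS = (0.657 − 0.163) / (1 − 0.163) = 0.494 / 0.837 ≈ 0.5902

PS ≈ 0.590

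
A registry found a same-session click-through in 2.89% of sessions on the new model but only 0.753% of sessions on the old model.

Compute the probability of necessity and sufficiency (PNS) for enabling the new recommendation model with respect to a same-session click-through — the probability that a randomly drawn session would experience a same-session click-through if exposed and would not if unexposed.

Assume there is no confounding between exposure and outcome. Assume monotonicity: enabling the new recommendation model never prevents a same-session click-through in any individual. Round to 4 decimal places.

p₁ = 0.0289, p₀ = 0.00753.
Under exogeneity and monotonicity, PNS = p₁ − p₀.
PNS = 0.0289 − 0.00753 = 0.02137

PNS ≈ 0.0214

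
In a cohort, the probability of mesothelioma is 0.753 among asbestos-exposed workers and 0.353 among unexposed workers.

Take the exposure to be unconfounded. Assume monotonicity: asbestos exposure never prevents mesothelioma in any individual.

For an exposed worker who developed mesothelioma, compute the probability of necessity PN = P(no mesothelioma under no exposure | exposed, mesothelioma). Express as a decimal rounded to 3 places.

Let p₁ = 0.753, p₀ = 0.353.
Under exogeneity and monotonicity, PN = (p₁ − p₀) / p₁.
PN = (0.753 − 0.353) / 0.753 = 0.4 / 0.753 ≈ 0.5312

PN ≈ 0.531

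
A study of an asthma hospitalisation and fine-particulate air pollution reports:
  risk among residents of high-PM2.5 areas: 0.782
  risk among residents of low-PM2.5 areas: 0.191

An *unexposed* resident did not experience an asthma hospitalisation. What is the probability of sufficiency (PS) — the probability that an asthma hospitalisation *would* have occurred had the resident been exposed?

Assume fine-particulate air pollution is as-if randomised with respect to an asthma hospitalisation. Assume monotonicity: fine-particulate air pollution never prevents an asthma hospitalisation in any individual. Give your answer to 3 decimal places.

Let p₁ = 0.782, p₀ = 0.191.
Under exogeneity and monotonicity, PS = (p₁ − p₀) / (1 − p₀).
PS = (0.782 − 0.191) / (1 − 0.191) = 0.591 / 0.809 ≈ 0.7305

PS ≈ 0.731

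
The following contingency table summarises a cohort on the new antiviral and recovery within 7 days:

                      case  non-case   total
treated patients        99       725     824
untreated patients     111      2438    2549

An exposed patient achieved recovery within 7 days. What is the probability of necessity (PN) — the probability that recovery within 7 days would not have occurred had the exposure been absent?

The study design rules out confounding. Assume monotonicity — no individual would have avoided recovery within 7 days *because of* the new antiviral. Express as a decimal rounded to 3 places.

PN ≈ 0.638

p₁ = P(outcome | exposed) = 99/824 = 0.12015
p₀ = P(outcome | unexposed) = 111/2549 = 0.043546
Under exogeneity and monotonicity, PN = (p₁ − p₀) / p₁.
PN = (0.12015 − 0.043546) / 0.12015 = 0.076599 / 0.12015 ≈ 0.6376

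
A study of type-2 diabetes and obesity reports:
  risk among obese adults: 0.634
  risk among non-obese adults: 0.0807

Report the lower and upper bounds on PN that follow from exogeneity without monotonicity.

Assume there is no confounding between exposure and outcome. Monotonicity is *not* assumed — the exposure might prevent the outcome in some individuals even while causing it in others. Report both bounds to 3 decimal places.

Let p₁ = 0.634, p₀ = 0.0807.
Under exogeneity alone the bounds on PN are max{0,(p₁−p₀)/p₁} ≤ PN ≤ min{1,(1−p₀)/p₁}.
  lower = (p₁ − p₀)/p₁ = 0.5533 / 0.634 ≈ 0.8727
  upper = min{1, (1 − p₀)/p₁} = 0.9193 / 0.634 ≈ 1.4500 → capped at 1

0.873 ≤ PN ≤ 1.000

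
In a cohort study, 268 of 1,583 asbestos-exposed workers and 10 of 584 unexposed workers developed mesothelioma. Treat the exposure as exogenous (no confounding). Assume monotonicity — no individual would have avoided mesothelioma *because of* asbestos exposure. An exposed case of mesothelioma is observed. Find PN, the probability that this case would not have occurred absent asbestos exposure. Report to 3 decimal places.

PN ≈ 0.899

p₁ = P(outcome | exposed) = 268/1583 = 0.1693
p₀ = P(outcome | unexposed) = 10/584 = 0.017123
Under exogeneity and monotonicity, PN = (p₁ − p₀) / p₁.
PN = (0.1693 − 0.017123) / 0.1693 = 0.15218 / 0.1693 ≈ 0.8989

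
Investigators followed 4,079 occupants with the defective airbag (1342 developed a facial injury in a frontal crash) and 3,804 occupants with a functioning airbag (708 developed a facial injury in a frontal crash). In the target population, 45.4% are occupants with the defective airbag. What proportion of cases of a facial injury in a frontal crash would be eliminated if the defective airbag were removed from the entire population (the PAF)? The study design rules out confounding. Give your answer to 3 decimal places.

p₁ = P(outcome | exposed) = 1342/4079 = 0.329
p₀ = P(outcome | unexposed) = 708/3804 = 0.18612
Overall risk P(Y=1) = π·p₁ + (1−π)·p₀ = 0.454×0.329 + 0.546×0.18612 = 0.25099.
Under exogeneity, PAF = [P(Y=1) − p₀] / P(Y=1).
PAF = (0.25099 − 0.18612) / 0.25099 ≈ 0.2585

PAF ≈ 0.258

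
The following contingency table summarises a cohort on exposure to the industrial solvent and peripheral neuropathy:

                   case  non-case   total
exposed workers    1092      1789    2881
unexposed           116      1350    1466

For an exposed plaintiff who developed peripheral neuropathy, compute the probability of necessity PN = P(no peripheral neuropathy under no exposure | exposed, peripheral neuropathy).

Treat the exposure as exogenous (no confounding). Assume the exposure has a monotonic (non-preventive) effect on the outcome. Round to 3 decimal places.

p₁ = P(outcome | exposed) = 1092/2881 = 0.37904
p₀ = P(outcome | unexposed) = 116/1466 = 0.079127
Under exogeneity and monotonicity, PN = (p₁ − p₀)/p₁.
PN = (0.37904 − 0.079127) / 0.37904 ≈ 0.7912

PN ≈ 0.791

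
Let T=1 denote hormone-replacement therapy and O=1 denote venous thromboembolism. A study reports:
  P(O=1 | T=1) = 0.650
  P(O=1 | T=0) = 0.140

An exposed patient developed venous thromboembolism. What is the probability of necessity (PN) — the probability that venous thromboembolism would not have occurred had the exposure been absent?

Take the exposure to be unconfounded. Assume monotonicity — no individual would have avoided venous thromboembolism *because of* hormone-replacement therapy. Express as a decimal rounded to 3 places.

PN ≈ 0.785

Let p₁ = 0.65, p₀ = 0.14.
Under exogeneity and monotonicity, PN = (p₁ − p₀) / p₁.
PN = (0.65 − 0.14) / 0.65 = 0.51 / 0.65 ≈ 0.7846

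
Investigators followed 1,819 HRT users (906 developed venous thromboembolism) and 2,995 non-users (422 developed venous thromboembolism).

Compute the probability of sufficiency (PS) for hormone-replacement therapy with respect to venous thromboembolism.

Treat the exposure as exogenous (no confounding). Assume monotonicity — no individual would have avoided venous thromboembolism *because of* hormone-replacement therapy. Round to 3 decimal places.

p₁ = P(outcome | exposed) = 906/1819 = 0.49808
p₀ = P(outcome | unexposed) = 422/2995 = 0.1409
Under exogeneity and monotonicity, PS = (p₁ − p₀) / (1 − p₀).
PS = (0.49808 − 0.1409) / (1 − 0.1409) = 0.35717 / 0.8591 ≈ 0.4158

PS ≈ 0.416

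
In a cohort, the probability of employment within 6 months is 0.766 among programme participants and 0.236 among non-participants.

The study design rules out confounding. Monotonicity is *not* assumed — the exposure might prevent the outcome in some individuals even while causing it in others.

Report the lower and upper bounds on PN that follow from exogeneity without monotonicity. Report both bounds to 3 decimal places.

0.692 ≤ PN ≤ 0.997

Let p₁ = 0.766, p₀ = 0.236.
Under exogeneity alone the bounds on PN are max{0,(p₁−p₀)/p₁} ≤ PN ≤ min{1,(1−p₀)/p₁}.
  lower = (p₁ − p₀)/p₁ = 0.53 / 0.766 ≈ 0.6919
  upper = min{1, (1 − p₀)/p₁} = 0.764 / 0.766 ≈ 0.9974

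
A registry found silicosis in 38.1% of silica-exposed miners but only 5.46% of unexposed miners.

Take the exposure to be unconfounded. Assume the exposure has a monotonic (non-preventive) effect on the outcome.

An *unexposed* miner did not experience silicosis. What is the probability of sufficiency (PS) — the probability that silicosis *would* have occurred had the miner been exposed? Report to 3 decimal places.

PS ≈ 0.345

p₁ = 0.381, p₀ = 0.0546.
Under exogeneity and monotonicity, PS = (p₁ − p₀) / (1 − p₀).
PS = (0.381 − 0.0546) / (1 − 0.0546) = 0.3264 / 0.9454 ≈ 0.3453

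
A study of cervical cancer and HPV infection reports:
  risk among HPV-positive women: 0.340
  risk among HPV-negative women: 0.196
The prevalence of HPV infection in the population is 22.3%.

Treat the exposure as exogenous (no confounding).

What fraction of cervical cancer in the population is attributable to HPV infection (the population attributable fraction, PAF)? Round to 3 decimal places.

Let p₁ = 0.34, p₀ = 0.196.
Overall risk P(Y=1) = π·p₁ + (1−π)·p₀ = 0.223×0.34 + 0.777×0.196 = 0.22811.
Under exogeneity, PAF = [P(Y=1) − p₀] / P(Y=1).
PAF = (0.22811 − 0.196) / 0.22811 ≈ 0.1408

PAF ≈ 0.141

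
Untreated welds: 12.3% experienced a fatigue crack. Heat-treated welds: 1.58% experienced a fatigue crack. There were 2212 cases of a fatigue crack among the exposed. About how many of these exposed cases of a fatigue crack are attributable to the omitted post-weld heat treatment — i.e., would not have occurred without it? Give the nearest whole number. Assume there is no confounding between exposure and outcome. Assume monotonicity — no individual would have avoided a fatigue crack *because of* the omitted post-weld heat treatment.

about 1928 cases

p₁ = 0.123, p₀ = 0.0158.
PN = (p₁ − p₀)/p₁ = (0.123 − 0.0158) / 0.123 ≈ 0.87154.
Attributable cases ≈ PN × (exposed cases) = 0.87154 × 2212 ≈ 1927.86.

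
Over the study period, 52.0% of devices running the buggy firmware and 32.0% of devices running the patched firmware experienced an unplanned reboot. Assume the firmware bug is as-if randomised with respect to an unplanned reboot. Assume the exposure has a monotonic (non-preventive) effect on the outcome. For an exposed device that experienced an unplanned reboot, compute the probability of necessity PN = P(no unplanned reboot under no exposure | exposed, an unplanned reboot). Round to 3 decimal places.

p₁ = 0.52, p₀ = 0.32.
Under exogeneity and monotonicity, PN = (p₁ − p₀) / p₁.
PN = (0.52 − 0.32) / 0.52 = 0.2 / 0.52 ≈ 0.3846

PN ≈ 0.385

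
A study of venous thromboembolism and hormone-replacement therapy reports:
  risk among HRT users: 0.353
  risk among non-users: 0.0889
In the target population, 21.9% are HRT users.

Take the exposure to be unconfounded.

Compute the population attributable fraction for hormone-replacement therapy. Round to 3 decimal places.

Let p₁ = 0.353, p₀ = 0.0889.
Overall risk P(Y=1) = π·p₁ + (1−π)·p₀ = 0.219×0.353 + 0.781×0.0889 = 0.14674.
Under exogeneity, PAF = [P(Y=1) − p₀] / P(Y=1).
PAF = (0.14674 − 0.0889) / 0.14674 ≈ 0.3942

PAF ≈ 0.394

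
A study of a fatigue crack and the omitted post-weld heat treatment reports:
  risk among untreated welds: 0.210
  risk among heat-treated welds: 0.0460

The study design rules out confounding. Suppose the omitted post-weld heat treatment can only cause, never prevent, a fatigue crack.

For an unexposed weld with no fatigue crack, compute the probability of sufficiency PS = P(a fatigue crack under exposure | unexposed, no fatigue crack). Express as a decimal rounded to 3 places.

PS ≈ 0.172

Let p₁ = 0.21, p₀ = 0.046.
Under exogeneity and monotonicity, PS = (p₁ − p₀) / (1 − p₀).
PS = (0.21 − 0.046) / (1 − 0.046) = 0.164 / 0.954 ≈ 0.1719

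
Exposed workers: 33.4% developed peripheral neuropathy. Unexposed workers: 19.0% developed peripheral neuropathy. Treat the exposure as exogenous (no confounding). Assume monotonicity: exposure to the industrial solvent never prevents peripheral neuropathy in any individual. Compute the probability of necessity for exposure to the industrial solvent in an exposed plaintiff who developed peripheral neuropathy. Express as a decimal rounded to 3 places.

PN ≈ 0.431

p₁ = 0.334, p₀ = 0.19.
Under exogeneity and monotonicity, PN = (p₁ − p₀) / p₁.
PN = (0.334 − 0.19) / 0.334 = 0.144 / 0.334 ≈ 0.4311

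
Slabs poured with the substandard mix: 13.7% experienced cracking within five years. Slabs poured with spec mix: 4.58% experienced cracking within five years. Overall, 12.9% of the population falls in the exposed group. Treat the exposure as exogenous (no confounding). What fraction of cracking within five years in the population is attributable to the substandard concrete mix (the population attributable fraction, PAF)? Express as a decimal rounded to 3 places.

PAF ≈ 0.204

p₁ = 0.137, p₀ = 0.0458.
Overall risk P(Y=1) = π·p₁ + (1−π)·p₀ = 0.129×0.137 + 0.871×0.0458 = 0.057565.
Under exogeneity, PAF = [P(Y=1) − p₀] / P(Y=1).
PAF = (0.057565 − 0.0458) / 0.057565 ≈ 0.2044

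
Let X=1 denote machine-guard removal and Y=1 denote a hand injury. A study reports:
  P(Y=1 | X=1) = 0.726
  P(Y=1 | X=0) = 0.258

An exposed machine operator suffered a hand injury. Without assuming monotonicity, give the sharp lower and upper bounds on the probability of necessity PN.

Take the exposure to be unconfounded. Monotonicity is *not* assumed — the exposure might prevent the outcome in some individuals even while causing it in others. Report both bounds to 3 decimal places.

0.645 ≤ PN ≤ 1.000

Let p₁ = 0.726, p₀ = 0.258.
Under exogeneity alone the bounds on PN are max{0,(p₁−p₀)/p₁} ≤ PN ≤ min{1,(1−p₀)/p₁}.
  lower = (p₁ − p₀)/p₁ = 0.468 / 0.726 ≈ 0.6446
  upper = min{1, (1 − p₀)/p₁} = 0.742 / 0.726 ≈ 1.0220 → capped at 1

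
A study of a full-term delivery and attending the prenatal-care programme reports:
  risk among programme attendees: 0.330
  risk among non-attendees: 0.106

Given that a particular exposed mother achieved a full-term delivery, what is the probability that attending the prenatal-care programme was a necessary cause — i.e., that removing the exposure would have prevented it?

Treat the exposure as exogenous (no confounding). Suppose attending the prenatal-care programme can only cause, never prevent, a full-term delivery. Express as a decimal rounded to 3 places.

PN ≈ 0.679

Let p₁ = 0.33, p₀ = 0.106.
Under exogeneity and monotonicity, PN = (p₁ − p₀) / p₁.
PN = (0.33 − 0.106) / 0.33 = 0.224 / 0.33 ≈ 0.6788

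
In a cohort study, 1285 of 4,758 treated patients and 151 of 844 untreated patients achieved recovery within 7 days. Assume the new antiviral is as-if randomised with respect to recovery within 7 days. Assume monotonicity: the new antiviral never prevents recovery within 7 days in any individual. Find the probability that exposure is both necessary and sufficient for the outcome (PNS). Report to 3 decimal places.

PNS ≈ 0.091

p₁ = P(outcome | exposed) = 1285/4758 = 0.27007
p₀ = P(outcome | unexposed) = 151/844 = 0.17891
Under exogeneity and monotonicity, PNS = p₁ − p₀.
PNS = 0.27007 − 0.17891 = 0.091162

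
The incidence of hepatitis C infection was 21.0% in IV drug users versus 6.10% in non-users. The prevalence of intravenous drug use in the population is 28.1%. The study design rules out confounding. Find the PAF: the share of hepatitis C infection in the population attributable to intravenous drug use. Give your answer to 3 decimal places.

p₁ = 0.21, p₀ = 0.061.
Overall risk P(Y=1) = π·p₁ + (1−π)·p₀ = 0.281×0.21 + 0.719×0.061 = 0.10287.
Under exogeneity, PAF = [P(Y=1) − p₀] / P(Y=1).
PAF = (0.10287 − 0.061) / 0.10287 ≈ 0.4070

PAF ≈ 0.407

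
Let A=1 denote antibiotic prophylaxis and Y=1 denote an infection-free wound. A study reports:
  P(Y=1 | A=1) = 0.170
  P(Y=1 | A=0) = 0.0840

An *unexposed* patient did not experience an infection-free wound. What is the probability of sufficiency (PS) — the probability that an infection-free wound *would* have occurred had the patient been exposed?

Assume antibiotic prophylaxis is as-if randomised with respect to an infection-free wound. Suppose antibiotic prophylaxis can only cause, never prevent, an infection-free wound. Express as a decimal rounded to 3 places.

Let p₁ = 0.17, p₀ = 0.084.
Under exogeneity and monotonicity, PS = (p₁ − p₀) / (1 − p₀).
PS = (0.17 − 0.084) / (1 − 0.084) = 0.086 / 0.916 ≈ 0.0939

PS ≈ 0.094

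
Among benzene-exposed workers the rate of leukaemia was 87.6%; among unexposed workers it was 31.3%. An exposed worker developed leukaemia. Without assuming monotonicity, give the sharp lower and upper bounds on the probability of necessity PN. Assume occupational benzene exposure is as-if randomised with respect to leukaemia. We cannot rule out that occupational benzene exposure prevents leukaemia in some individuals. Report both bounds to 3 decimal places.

p₁ = 0.876, p₀ = 0.313.
Under exogeneity alone the bounds on PN are max{0,(p₁−p₀)/p₁} ≤ PN ≤ min{1,(1−p₀)/p₁}.
  lower = (p₁ − p₀)/p₁ = 0.563 / 0.876 ≈ 0.6427
  upper = min{1, (1 − p₀)/p₁} = 0.687 / 0.876 ≈ 0.7842

0.643 ≤ PN ≤ 0.784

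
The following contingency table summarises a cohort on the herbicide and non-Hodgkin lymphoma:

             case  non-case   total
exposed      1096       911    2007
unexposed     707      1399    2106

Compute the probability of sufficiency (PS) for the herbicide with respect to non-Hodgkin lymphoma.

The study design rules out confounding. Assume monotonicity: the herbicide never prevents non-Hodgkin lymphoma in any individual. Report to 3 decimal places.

PS ≈ 0.317

p₁ = P(outcome | exposed) = 1096/2007 = 0.54609
p₀ = P(outcome | unexposed) = 707/2106 = 0.33571
Under exogeneity and monotonicity, PS = (p₁ − p₀)/(1 − p₀).
PS = (0.54609 − 0.33571) / 0.66429 ≈ 0.3167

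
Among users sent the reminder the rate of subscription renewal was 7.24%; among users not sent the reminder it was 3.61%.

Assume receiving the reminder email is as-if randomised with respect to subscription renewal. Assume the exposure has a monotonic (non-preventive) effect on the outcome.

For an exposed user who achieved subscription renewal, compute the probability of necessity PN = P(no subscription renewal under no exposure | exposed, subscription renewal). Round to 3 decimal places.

PN ≈ 0.501

p₁ = 0.0724, p₀ = 0.0361.
Under exogeneity and monotonicity, PN = (p₁ − p₀) / p₁.
PN = (0.0724 − 0.0361) / 0.0724 = 0.0363 / 0.0724 ≈ 0.5014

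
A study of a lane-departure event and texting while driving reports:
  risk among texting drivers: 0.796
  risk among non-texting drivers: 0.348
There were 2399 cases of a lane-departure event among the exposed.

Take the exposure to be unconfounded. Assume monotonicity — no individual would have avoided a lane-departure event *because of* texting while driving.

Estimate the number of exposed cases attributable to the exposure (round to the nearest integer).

about 1350 cases

Let p₁ = 0.796, p₀ = 0.348.
PN = (p₁ − p₀)/p₁ = (0.796 − 0.348) / 0.796 ≈ 0.56281.
Attributable cases ≈ PN × (exposed cases) = 0.56281 × 2399 ≈ 1350.19.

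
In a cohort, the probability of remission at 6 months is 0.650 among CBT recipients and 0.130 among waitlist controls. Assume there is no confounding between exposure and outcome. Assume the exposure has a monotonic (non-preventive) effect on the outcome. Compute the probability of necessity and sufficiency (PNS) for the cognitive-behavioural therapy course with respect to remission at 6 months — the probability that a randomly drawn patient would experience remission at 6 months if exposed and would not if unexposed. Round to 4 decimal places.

Let p₁ = 0.65, p₀ = 0.13.
Under exogeneity and monotonicity, PNS = p₁ − p₀.
PNS = 0.65 − 0.13 = 0.52

PNS ≈ 0.5200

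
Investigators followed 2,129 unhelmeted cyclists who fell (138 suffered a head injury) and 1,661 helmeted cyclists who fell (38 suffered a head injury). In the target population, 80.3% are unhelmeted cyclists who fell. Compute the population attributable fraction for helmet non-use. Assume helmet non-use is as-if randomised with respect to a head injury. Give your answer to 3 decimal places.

p₁ = P(outcome | exposed) = 138/2129 = 0.064819
p₀ = P(outcome | unexposed) = 38/1661 = 0.022878
Overall risk P(Y=1) = π·p₁ + (1−π)·p₀ = 0.803×0.064819 + 0.197×0.022878 = 0.056557.
Under exogeneity, PAF = [P(Y=1) − p₀] / P(Y=1).
PAF = (0.056557 − 0.022878) / 0.056557 ≈ 0.5955

PAF ≈ 0.595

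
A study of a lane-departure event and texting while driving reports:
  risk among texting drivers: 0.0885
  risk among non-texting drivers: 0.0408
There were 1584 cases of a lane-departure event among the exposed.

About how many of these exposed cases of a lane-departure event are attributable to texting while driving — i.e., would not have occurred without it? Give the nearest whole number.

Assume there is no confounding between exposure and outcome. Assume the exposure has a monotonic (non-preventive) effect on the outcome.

Let p₁ = 0.0885, p₀ = 0.0408.
PN = (p₁ − p₀)/p₁ = (0.0885 − 0.0408) / 0.0885 ≈ 0.53898.
Attributable cases ≈ PN × (exposed cases) = 0.53898 × 1584 ≈ 853.75.

about 854 cases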